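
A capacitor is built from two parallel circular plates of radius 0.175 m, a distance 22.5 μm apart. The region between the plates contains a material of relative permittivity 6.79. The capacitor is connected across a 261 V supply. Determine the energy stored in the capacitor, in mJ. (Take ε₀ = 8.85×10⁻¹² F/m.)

A = π(0.175 m)² = 9.62×10⁻² m².
C = κε₀A/d = 6.79 × 8.85×10⁻¹² × 9.62×10⁻² / 2.25×10⁻⁵ = 2.57×10⁻⁷ F.
U = ½CV² = ½ × 2.57×10⁻⁷ × (261)² = 8.75×10⁻³ J.

8.75 mJ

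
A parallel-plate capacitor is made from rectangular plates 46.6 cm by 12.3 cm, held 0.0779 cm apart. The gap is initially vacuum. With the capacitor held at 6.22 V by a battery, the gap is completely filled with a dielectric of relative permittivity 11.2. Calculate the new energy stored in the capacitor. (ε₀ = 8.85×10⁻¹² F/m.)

A = 46.6 × 12.3 cm² = 5.73×10⁻² m².
Initially C₁ = ε₀A/d = 8.85×10⁻¹² × 5.73×10⁻² / 7.79×10⁻⁴ = 6.51×10⁻¹⁰ F.
U₁ = 1.26×10⁻⁸ J.
Battery connected ⇒ V is held fixed. C₂ = 11.2 C₁ and U = ½CV², so U₂/U₁ = C₂/C₁ = 11.2.
U₂ = 11.2 × 1.26×10⁻⁸ = 1.41×10⁻⁷ J.

U ≈ 141 nJ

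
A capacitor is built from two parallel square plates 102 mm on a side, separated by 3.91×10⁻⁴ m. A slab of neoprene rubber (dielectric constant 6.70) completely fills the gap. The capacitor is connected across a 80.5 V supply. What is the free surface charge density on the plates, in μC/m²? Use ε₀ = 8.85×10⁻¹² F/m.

σ ≈ 12.2 μC/m²

A = (102 mm)² = 1.04×10⁻² m².
C = κε₀A/d = 6.70 × 8.85×10⁻¹² × 1.04×10⁻² / 3.91×10⁻⁴ = 1.58×10⁻⁹ F.
σ = Q/A = CV/A = 1.58×10⁻⁹ × 80.5 / 1.04×10⁻² = 1.22×10⁻⁵ C/m².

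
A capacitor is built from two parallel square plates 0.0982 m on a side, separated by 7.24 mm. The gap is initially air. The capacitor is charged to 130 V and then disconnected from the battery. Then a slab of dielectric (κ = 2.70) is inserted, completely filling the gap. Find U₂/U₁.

Isolated ⇒ Q is held fixed.
C₂ = 2.70 C₁ and U = Q²/(2C), so U₂/U₁ = C₁/C₂ = 0.370.

0.370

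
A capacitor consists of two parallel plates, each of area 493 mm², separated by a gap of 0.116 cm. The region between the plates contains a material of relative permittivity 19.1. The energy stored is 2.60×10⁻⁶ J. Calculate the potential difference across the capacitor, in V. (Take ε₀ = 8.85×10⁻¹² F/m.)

A = 493 mm² = 4.93×10⁻⁴ m².
C = κε₀A/d = 19.1 × 8.85×10⁻¹² × 4.93×10⁻⁴ / 1.16×10⁻³ = 7.18×10⁻¹¹ F.
V = √(2U/C) = √(2 × 2.60×10⁻⁶ / 7.18×10⁻¹¹) = 2.69×10² V.

V ≈ 269 V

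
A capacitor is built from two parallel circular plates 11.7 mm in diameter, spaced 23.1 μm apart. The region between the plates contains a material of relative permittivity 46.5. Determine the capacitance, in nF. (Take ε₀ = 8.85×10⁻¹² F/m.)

A = π(11.7/2 mm)² = 1.08×10⁻⁴ m².
C = κε₀A/d = 46.5 × 8.85×10⁻¹² × 1.08×10⁻⁴ / 2.31×10⁻⁵ = 1.92×10⁻⁹ F.

1.92 nF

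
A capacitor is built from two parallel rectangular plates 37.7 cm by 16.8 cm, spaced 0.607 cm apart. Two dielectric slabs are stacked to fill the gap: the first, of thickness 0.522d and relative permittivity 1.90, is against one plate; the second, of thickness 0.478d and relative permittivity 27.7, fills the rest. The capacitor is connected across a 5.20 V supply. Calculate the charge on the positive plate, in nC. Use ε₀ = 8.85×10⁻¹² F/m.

1.64 nC

A = 37.7 × 16.8 cm² = 6.33×10⁻² m².
Stacked slabs ⇒ two capacitors in series, each with the full plate area.
C₁ = κ₁ε₀A/d₁ = 1.90 × 8.85×10⁻¹² × 6.33×10⁻² / 3.17×10⁻³ = 3.36×10⁻¹⁰ F.
C₂ = κ₂ε₀A/d₂ = 27.7 × 8.85×10⁻¹² × 6.33×10⁻² / 2.90×10⁻³ = 5.35×10⁻⁹ F.
C = (1/C₁ + 1/C₂)⁻¹ = 3.16×10⁻¹⁰ F.
Q = CV = 3.16×10⁻¹⁰ × 5.20 = 1.64×10⁻⁹ C.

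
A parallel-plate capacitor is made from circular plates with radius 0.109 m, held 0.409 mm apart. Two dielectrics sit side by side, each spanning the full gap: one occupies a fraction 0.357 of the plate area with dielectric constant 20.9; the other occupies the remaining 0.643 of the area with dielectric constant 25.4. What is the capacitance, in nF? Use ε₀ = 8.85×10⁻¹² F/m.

A = π(0.109 m)² = 3.73×10⁻² m².
Side-by-side slabs ⇒ two capacitors in parallel, each spanning the full gap.
C₁ = κ₁ε₀A₁/d = 20.9 × 8.85×10⁻¹² × 1.33×10⁻² / 4.09×10⁻⁴ = 6.03×10⁻⁹ F.
C₂ = κ₂ε₀A₂/d = 25.4 × 8.85×10⁻¹² × 2.40×10⁻² / 4.09×10⁻⁴ = 1.32×10⁻⁸ F.
C = C₁ + C₂ = 1.92×10⁻⁸ F.

19.2 nF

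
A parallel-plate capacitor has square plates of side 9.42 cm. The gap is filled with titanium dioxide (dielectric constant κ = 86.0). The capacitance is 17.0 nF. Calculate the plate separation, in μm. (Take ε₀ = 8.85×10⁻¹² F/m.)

A = (9.42 cm)² = 8.87×10⁻³ m².
d = κε₀A/C = 86.0 × 8.85×10⁻¹² × 8.87×10⁻³ / 1.70×10⁻⁸ = 3.97×10⁻⁴ m.

d ≈ 397 μm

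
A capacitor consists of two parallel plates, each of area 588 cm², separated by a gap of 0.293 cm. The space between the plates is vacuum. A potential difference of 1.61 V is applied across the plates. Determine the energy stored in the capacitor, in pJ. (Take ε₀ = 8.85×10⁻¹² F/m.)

A = 588 cm² = 5.88×10⁻² m².
C = ε₀A/d = 8.85×10⁻¹² × 5.88×10⁻² / 2.93×10⁻³ = 1.78×10⁻¹⁰ F.
U = ½CV² = ½ × 1.78×10⁻¹⁰ × (1.61)² = 2.30×10⁻¹⁰ J.

230 pJ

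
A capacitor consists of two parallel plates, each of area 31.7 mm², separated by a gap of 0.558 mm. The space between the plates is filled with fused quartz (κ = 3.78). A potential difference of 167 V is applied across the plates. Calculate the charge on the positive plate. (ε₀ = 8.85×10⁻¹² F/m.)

Q ≈ 317 pC

A = 31.7 mm² = 3.17×10⁻⁵ m².
C = κε₀A/d = 3.78 × 8.85×10⁻¹² × 3.17×10⁻⁵ / 5.58×10⁻⁴ = 1.90×10⁻¹² F.
Q = CV = 1.90×10⁻¹² × 167 = 3.17×10⁻¹⁰ C.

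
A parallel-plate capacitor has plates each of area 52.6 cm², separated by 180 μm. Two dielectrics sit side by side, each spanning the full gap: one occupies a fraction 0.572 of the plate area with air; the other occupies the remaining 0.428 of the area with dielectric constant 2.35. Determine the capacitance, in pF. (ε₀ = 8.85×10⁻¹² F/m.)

A = 52.6 cm² = 5.26×10⁻³ m².
Side-by-side slabs ⇒ two capacitors in parallel, each spanning the full gap.
C₁ = κ₁ε₀A₁/d = 1.00 × 8.85×10⁻¹² × 3.01×10⁻³ / 1.80×10⁻⁴ = 1.48×10⁻¹⁰ F.
C₂ = κ₂ε₀A₂/d = 2.35 × 8.85×10⁻¹² × 2.25×10⁻³ / 1.80×10⁻⁴ = 2.60×10⁻¹⁰ F.
C = C₁ + C₂ = 4.08×10⁻¹⁰ F.

C ≈ 408 pF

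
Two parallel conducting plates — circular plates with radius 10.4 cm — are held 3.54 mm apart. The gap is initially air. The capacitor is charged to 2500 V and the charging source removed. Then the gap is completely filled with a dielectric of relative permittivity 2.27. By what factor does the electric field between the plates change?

Isolated ⇒ Q is held fixed.
V₂ = Q/C₂ = V₁/2.27; E = V/d, so E₂/E₁ = (V₂/V₁)(d₁/d₂) = 0.441.

E₂/E₁ ≈ 0.441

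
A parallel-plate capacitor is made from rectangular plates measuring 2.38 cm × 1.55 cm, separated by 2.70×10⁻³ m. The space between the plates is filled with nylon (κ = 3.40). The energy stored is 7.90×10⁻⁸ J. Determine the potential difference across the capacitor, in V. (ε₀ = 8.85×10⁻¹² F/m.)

A = 2.38 × 1.55 cm² = 3.69×10⁻⁴ m².
C = κε₀A/d = 3.40 × 8.85×10⁻¹² × 3.69×10⁻⁴ / 2.70×10⁻³ = 4.11×10⁻¹² F.
V = √(2U/C) = √(2 × 7.90×10⁻⁸ / 4.11×10⁻¹²) = 1.96×10² V.

V ≈ 196 V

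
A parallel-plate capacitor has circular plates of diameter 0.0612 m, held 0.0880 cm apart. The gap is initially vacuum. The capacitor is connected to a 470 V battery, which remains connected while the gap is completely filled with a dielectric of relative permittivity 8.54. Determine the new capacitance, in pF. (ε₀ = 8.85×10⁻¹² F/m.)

253 pF

A = π(0.0612/2 m)² = 2.94×10⁻³ m².
Initially C₁ = ε₀A/d = 8.85×10⁻¹² × 2.94×10⁻³ / 8.80×10⁻⁴ = 2.96×10⁻¹¹ F.
C = κε₀A/d scales with κ, so C₂/C₁ = κ = 8.54.
C₂ = 8.54 × 2.96×10⁻¹¹ = 2.53×10⁻¹⁰ F.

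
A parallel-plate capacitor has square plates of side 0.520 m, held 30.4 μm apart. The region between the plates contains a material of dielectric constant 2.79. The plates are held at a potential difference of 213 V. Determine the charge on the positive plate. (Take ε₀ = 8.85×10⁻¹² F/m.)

A = (0.520 m)² = 0.270 m².
C = κε₀A/d = 2.79 × 8.85×10⁻¹² × 0.270 / 3.04×10⁻⁵ = 2.20×10⁻⁷ F.
Q = CV = 2.20×10⁻⁷ × 213 = 4.68×10⁻⁵ C.

46.8 μC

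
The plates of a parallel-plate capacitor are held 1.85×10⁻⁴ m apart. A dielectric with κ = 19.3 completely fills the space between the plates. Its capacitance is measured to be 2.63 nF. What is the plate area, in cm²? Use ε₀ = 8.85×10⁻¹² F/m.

A = Cd/(κε₀) = 2.63×10⁻⁹ × 1.85×10⁻⁴ / (19.3 × 8.85×10⁻¹²) = 2.85×10⁻³ m².

28.5 cm²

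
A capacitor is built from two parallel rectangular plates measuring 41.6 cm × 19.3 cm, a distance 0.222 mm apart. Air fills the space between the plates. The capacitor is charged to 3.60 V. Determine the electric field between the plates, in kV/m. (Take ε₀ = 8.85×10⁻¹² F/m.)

E = V/d = 3.60 / 2.22×10⁻⁴ = 1.62×10⁴ V/m.

E ≈ 16.2 kV/m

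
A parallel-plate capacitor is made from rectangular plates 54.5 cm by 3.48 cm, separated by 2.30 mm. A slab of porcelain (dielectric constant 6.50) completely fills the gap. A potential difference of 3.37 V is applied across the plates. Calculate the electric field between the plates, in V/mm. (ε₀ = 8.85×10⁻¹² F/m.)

E ≈ 1.47 V/mm

E = V/d = 3.37 / 2.30×10⁻³ = 1.47×10³ V/m.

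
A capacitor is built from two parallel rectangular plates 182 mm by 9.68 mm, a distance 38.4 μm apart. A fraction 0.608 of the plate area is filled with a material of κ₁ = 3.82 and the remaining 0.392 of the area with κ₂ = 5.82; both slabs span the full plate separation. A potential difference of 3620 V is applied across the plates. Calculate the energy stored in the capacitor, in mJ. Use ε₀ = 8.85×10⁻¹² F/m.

A = 182 × 9.68 mm² = 1.76×10⁻³ m².
Side-by-side slabs ⇒ two capacitors in parallel, each spanning the full gap.
C₁ = κ₁ε₀A₁/d = 3.82 × 8.85×10⁻¹² × 1.07×10⁻³ / 3.84×10⁻⁵ = 9.43×10⁻¹⁰ F.
C₂ = κ₂ε₀A₂/d = 5.82 × 8.85×10⁻¹² × 6.91×10⁻⁴ / 3.84×10⁻⁵ = 9.26×10⁻¹⁰ F.
C = C₁ + C₂ = 1.87×10⁻⁹ F.
U = ½CV² = ½ × 1.87×10⁻⁹ × (3620)² = 1.22×10⁻² J.

U ≈ 12.2 mJ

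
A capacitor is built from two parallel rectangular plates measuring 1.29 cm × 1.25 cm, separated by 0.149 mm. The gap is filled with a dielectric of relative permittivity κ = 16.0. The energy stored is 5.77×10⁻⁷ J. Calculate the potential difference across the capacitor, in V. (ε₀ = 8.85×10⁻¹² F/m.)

A = 1.29 × 1.25 cm² = 1.61×10⁻⁴ m².
C = κε₀A/d = 16.0 × 8.85×10⁻¹² × 1.61×10⁻⁴ / 1.49×10⁻⁴ = 1.53×10⁻¹⁰ F.
V = √(2U/C) = √(2 × 5.77×10⁻⁷ / 1.53×10⁻¹⁰) = 86.8 V.

V ≈ 86.8 V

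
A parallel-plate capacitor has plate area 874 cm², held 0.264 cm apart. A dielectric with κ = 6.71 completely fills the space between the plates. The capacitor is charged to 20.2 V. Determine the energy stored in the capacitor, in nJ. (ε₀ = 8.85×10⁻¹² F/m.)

U ≈ 401 nJ

A = 874 cm² = 8.74×10⁻² m².
C = κε₀A/d = 6.71 × 8.85×10⁻¹² × 8.74×10⁻² / 2.64×10⁻³ = 1.97×10⁻⁹ F.
U = ½CV² = ½ × 1.97×10⁻⁹ × (20.2)² = 4.01×10⁻⁷ J.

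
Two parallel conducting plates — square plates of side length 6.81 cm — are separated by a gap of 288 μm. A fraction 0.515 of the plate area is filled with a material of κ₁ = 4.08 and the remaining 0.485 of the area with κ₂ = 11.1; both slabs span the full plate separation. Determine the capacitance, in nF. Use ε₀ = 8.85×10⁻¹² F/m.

1.07 nF

A = (6.81 cm)² = 4.64×10⁻³ m².
Side-by-side slabs ⇒ two capacitors in parallel, each spanning the full gap.
C₁ = κ₁ε₀A₁/d = 4.08 × 8.85×10⁻¹² × 2.39×10⁻³ / 2.88×10⁻⁴ = 2.99×10⁻¹⁰ F.
C₂ = κ₂ε₀A₂/d = 11.1 × 8.85×10⁻¹² × 2.25×10⁻³ / 2.88×10⁻⁴ = 7.67×10⁻¹⁰ F.
C = C₁ + C₂ = 1.07×10⁻⁹ F.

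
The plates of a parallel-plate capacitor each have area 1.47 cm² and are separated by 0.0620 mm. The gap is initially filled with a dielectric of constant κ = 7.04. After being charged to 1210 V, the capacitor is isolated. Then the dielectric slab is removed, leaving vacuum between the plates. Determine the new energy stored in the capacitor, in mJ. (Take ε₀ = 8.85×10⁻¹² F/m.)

U ≈ 0.761 mJ

A = 1.47 cm² = 1.47×10⁻⁴ m².
Initially C₁ = κε₀A/d = 7.04 × 8.85×10⁻¹² × 1.47×10⁻⁴ / 6.20×10⁻⁵ = 1.48×10⁻¹⁰ F.
U₁ = 1.08×10⁻⁴ J.
Isolated ⇒ Q is held fixed. C₂ = 0.142 C₁ and U = Q²/(2C), so U₂/U₁ = C₁/C₂ = 7.04.
U₂ = 7.04 × 1.08×10⁻⁴ = 7.61×10⁻⁴ J.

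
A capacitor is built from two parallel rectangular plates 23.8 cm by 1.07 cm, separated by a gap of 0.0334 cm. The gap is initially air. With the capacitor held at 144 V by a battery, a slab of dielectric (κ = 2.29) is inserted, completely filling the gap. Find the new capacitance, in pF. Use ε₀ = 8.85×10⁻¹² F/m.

A = 23.8 × 1.07 cm² = 2.55×10⁻³ m².
Initially C₁ = ε₀A/d = 8.85×10⁻¹² × 2.55×10⁻³ / 3.34×10⁻⁴ = 6.75×10⁻¹¹ F.
C = κε₀A/d scales with κ, so C₂/C₁ = κ = 2.29.
C₂ = 2.29 × 6.75×10⁻¹¹ = 1.55×10⁻¹⁰ F.

C ≈ 155 pF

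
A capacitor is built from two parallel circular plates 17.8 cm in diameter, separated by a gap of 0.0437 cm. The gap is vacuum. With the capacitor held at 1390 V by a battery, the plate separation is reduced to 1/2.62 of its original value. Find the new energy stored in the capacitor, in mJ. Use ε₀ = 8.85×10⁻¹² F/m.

1.28 mJ

A = π(17.8/2 cm)² = 2.49×10⁻² m².
Initially C₁ = ε₀A/d = 8.85×10⁻¹² × 2.49×10⁻² / 4.37×10⁻⁴ = 5.04×10⁻¹⁰ F.
U₁ = 4.87×10⁻⁴ J.
Battery connected ⇒ V is held fixed. C₂ = 2.62 C₁ and U = ½CV², so U₂/U₁ = C₂/C₁ = 2.62.
U₂ = 2.62 × 4.87×10⁻⁴ = 1.28×10⁻³ J.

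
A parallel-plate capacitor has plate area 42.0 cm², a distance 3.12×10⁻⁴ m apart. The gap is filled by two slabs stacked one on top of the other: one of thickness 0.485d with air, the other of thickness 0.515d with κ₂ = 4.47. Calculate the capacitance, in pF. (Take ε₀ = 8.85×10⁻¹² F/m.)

C ≈ 198 pF

A = 42.0 cm² = 4.20×10⁻³ m².
Stacked slabs ⇒ two capacitors in series, each with the full plate area.
C₁ = κ₁ε₀A/d₁ = 1.00 × 8.85×10⁻¹² × 4.20×10⁻³ / 1.51×10⁻⁴ = 2.46×10⁻¹⁰ F.
C₂ = κ₂ε₀A/d₂ = 4.47 × 8.85×10⁻¹² × 4.20×10⁻³ / 1.61×10⁻⁴ = 1.03×10⁻⁹ F.
C = (1/C₁ + 1/C₂)⁻¹ = 1.98×10⁻¹⁰ F.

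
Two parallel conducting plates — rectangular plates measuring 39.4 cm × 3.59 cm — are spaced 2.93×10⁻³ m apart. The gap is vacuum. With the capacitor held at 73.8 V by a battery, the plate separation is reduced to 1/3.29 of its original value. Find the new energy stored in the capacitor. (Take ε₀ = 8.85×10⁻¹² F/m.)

383 nJ

A = 39.4 × 3.59 cm² = 1.41×10⁻² m².
Initially C₁ = ε₀A/d = 8.85×10⁻¹² × 1.41×10⁻² / 2.93×10⁻³ = 4.27×10⁻¹¹ F.
U₁ = 1.16×10⁻⁷ J.
Battery connected ⇒ V is held fixed. C₂ = 3.29 C₁ and U = ½CV², so U₂/U₁ = C₂/C₁ = 3.29.
U₂ = 3.29 × 1.16×10⁻⁷ = 3.83×10⁻⁷ J.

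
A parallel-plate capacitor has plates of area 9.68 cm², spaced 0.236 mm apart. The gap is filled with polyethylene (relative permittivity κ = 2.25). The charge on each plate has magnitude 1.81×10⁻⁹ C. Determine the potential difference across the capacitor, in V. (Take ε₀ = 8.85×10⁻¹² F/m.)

22.2 V

A = 9.68 cm² = 9.68×10⁻⁴ m².
C = κε₀A/d = 2.25 × 8.85×10⁻¹² × 9.68×10⁻⁴ / 2.36×10⁻⁴ = 8.17×10⁻¹¹ F.
V = Q/C = 1.81×10⁻⁹ / 8.17×10⁻¹¹ = 22.2 V.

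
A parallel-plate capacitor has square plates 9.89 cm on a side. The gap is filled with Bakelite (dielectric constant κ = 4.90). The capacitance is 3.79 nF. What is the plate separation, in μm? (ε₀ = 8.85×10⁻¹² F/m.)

112 μm

A = (9.89 cm)² = 9.78×10⁻³ m².
d = κε₀A/C = 4.90 × 8.85×10⁻¹² × 9.78×10⁻³ / 3.79×10⁻⁹ = 1.12×10⁻⁴ m.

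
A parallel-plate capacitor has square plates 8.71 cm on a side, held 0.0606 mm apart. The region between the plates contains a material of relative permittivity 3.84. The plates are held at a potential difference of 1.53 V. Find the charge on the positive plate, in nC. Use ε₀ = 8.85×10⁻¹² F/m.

Q ≈ 6.51 nC

A = (8.71 cm)² = 7.59×10⁻³ m².
C = κε₀A/d = 3.84 × 8.85×10⁻¹² × 7.59×10⁻³ / 6.06×10⁻⁵ = 4.25×10⁻⁹ F.
Q = CV = 4.25×10⁻⁹ × 1.53 = 6.51×10⁻⁹ C.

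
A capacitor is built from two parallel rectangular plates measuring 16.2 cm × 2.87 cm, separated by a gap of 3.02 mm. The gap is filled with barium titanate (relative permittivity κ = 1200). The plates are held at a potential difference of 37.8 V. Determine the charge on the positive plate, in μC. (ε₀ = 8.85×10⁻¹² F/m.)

0.618 μC

A = 16.2 × 2.87 cm² = 4.65×10⁻³ m².
C = κε₀A/d = 1200 × 8.85×10⁻¹² × 4.65×10⁻³ / 3.02×10⁻³ = 1.63×10⁻⁸ F.
Q = CV = 1.63×10⁻⁸ × 37.8 = 6.18×10⁻⁷ C.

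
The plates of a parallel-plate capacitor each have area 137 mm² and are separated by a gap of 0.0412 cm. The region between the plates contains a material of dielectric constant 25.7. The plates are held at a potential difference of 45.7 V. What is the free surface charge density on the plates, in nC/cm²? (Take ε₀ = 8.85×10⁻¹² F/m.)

A = 137 mm² = 1.37×10⁻⁴ m².
C = κε₀A/d = 25.7 × 8.85×10⁻¹² × 1.37×10⁻⁴ / 4.12×10⁻⁴ = 7.56×10⁻¹¹ F.
σ = Q/A = CV/A = 7.56×10⁻¹¹ × 45.7 / 1.37×10⁻⁴ = 2.52×10⁻⁵ C/m².

σ ≈ 2.52 nC/cm²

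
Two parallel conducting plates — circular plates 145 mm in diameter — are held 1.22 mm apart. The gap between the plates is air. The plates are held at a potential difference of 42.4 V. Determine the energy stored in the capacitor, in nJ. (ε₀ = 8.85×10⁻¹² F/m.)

108 nJ

A = π(145/2 mm)² = 1.65×10⁻² m².
C = ε₀A/d = 8.85×10⁻¹² × 1.65×10⁻² / 1.22×10⁻³ = 1.20×10⁻¹⁰ F.
U = ½CV² = ½ × 1.20×10⁻¹⁰ × (42.4)² = 1.08×10⁻⁷ J.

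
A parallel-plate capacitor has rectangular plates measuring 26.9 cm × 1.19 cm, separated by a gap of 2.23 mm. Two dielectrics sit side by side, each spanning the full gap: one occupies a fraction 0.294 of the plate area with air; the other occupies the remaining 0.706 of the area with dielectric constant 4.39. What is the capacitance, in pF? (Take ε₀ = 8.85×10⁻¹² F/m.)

43.1 pF

A = 26.9 × 1.19 cm² = 3.20×10⁻³ m².
Side-by-side slabs ⇒ two capacitors in parallel, each spanning the full gap.
C₁ = κ₁ε₀A₁/d = 1.00 × 8.85×10⁻¹² × 9.41×10⁻⁴ / 2.23×10⁻³ = 3.73×10⁻¹² F.
C₂ = κ₂ε₀A₂/d = 4.39 × 8.85×10⁻¹² × 2.26×10⁻³ / 2.23×10⁻³ = 3.94×10⁻¹¹ F.
C = C₁ + C₂ = 4.31×10⁻¹¹ F.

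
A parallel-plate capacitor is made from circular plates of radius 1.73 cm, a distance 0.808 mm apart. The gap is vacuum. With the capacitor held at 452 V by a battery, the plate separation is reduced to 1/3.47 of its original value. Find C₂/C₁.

C₂/C₁ ≈ 3.47

C = ε₀A/d scales as 1/d, so C₂/C₁ = d₁/d₂ = 3.47.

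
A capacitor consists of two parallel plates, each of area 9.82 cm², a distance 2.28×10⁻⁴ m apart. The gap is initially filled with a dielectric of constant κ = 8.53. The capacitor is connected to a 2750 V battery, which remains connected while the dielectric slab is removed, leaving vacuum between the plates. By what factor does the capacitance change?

C = κε₀A/d scales with κ, so C₂/C₁ = 1/κ = 1/8.53 = 0.117.

C₂/C₁ ≈ 0.117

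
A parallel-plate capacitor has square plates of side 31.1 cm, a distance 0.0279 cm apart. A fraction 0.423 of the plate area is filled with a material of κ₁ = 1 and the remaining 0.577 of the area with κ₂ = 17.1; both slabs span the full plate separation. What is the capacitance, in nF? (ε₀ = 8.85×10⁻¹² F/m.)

A = (31.1 cm)² = 9.67×10⁻² m².
Side-by-side slabs ⇒ two capacitors in parallel, each spanning the full gap.
C₁ = κ₁ε₀A₁/d = 1.00 × 8.85×10⁻¹² × 4.09×10⁻² / 2.79×10⁻⁴ = 1.30×10⁻⁹ F.
C₂ = κ₂ε₀A₂/d = 17.1 × 8.85×10⁻¹² × 5.58×10⁻² / 2.79×10⁻⁴ = 3.03×10⁻⁸ F.
C = C₁ + C₂ = 3.16×10⁻⁸ F.

31.6 nF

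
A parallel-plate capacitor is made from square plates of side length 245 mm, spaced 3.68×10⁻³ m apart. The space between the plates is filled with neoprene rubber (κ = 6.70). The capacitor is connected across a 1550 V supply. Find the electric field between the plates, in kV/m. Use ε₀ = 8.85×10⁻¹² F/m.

E = V/d = 1550 / 3.68×10⁻³ = 4.21×10⁵ V/m.

421 kV/m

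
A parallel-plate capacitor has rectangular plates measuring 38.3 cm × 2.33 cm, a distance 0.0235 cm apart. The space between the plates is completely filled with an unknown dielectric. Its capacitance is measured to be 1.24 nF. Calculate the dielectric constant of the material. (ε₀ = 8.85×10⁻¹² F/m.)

A = 38.3 × 2.33 cm² = 8.92×10⁻³ m².
κ = Cd/(ε₀A) = 1.24×10⁻⁹ × 2.35×10⁻⁴ / (8.85×10⁻¹² × 8.92×10⁻³) = 3.69.

3.69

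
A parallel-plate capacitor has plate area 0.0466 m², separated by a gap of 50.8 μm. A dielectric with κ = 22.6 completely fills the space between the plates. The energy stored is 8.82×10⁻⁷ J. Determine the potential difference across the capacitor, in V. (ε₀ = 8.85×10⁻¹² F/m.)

C = κε₀A/d = 22.6 × 8.85×10⁻¹² × 4.66×10⁻² / 5.08×10⁻⁵ = 1.83×10⁻⁷ F.
V = √(2U/C) = √(2 × 8.82×10⁻⁷ / 1.83×10⁻⁷) = 3.10 V.

3.10 V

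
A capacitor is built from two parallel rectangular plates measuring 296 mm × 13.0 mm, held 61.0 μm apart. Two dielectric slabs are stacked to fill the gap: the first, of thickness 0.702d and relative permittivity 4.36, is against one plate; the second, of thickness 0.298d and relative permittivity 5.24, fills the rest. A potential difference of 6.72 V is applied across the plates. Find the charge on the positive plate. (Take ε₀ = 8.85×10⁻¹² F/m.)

Q ≈ 17.2 nC

A = 296 × 13.0 mm² = 3.85×10⁻³ m².
Stacked slabs ⇒ two capacitors in series, each with the full plate area.
C₁ = κ₁ε₀A/d₁ = 4.36 × 8.85×10⁻¹² × 3.85×10⁻³ / 4.28×10⁻⁵ = 3.47×10⁻⁹ F.
C₂ = κ₂ε₀A/d₂ = 5.24 × 8.85×10⁻¹² × 3.85×10⁻³ / 1.82×10⁻⁵ = 9.82×10⁻⁹ F.
C = (1/C₁ + 1/C₂)⁻¹ = 2.56×10⁻⁹ F.
Q = CV = 2.56×10⁻⁹ × 6.72 = 1.72×10⁻⁸ C.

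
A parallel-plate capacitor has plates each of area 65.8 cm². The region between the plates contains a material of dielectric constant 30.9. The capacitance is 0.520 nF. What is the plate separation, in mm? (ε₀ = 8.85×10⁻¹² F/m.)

A = 65.8 cm² = 6.58×10⁻³ m².
d = κε₀A/C = 30.9 × 8.85×10⁻¹² × 6.58×10⁻³ / 5.20×10⁻¹⁰ = 3.46×10⁻³ m.

d ≈ 3.46 mm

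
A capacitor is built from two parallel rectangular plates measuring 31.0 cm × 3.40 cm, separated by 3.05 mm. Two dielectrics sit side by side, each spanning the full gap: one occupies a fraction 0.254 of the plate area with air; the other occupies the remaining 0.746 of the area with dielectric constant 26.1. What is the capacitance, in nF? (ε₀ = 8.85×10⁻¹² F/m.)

C ≈ 0.603 nF

A = 31.0 × 3.40 cm² = 1.05×10⁻² m².
Side-by-side slabs ⇒ two capacitors in parallel, each spanning the full gap.
C₁ = κ₁ε₀A₁/d = 1.00 × 8.85×10⁻¹² × 2.68×10⁻³ / 3.05×10⁻³ = 7.77×10⁻¹² F.
C₂ = κ₂ε₀A₂/d = 26.1 × 8.85×10⁻¹² × 7.86×10⁻³ / 3.05×10⁻³ = 5.95×10⁻¹⁰ F.
C = C₁ + C₂ = 6.03×10⁻¹⁰ F.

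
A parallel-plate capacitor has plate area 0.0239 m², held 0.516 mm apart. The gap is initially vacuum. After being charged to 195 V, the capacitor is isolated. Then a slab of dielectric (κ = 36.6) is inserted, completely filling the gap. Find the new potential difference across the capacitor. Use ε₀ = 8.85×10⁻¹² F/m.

Initially C₁ = ε₀A/d = 8.85×10⁻¹² × 2.39×10⁻² / 5.16×10⁻⁴ = 4.10×10⁻¹⁰ F.
V₁ = 1.95×10² V.
Isolated ⇒ Q is held fixed. C₂ = 36.6 C₁ and V = Q/C, so V₂/V₁ = C₁/C₂ = 0.0273.
V₂ = 0.0273 × 1.95×10² = 5.33 V.

5.33 V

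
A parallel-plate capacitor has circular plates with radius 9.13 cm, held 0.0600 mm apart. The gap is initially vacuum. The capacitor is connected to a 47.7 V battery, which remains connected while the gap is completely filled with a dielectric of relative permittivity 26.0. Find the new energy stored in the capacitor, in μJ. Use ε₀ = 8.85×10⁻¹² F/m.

114 μJ

A = π(9.13 cm)² = 2.62×10⁻² m².
Initially C₁ = ε₀A/d = 8.85×10⁻¹² × 2.62×10⁻² / 6.00×10⁻⁵ = 3.86×10⁻⁹ F.
U₁ = 4.39×10⁻⁶ J.
Battery connected ⇒ V is held fixed. C₂ = 26.0 C₁ and U = ½CV², so U₂/U₁ = C₂/C₁ = 26.0.
U₂ = 26.0 × 4.39×10⁻⁶ = 1.14×10⁻⁴ J.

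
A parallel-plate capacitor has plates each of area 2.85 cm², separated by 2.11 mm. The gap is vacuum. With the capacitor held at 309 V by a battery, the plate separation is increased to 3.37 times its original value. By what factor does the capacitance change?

C = ε₀A/d scales as 1/d, so C₂/C₁ = d₁/d₂ = 1/3.37 = 0.297.

0.297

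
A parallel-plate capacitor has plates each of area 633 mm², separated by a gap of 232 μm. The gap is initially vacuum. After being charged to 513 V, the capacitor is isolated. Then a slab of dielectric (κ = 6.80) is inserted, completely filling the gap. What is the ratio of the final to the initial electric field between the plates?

0.147

Isolated ⇒ Q is held fixed.
V₂ = Q/C₂ = V₁/6.80; E = V/d, so E₂/E₁ = (V₂/V₁)(d₁/d₂) = 0.147.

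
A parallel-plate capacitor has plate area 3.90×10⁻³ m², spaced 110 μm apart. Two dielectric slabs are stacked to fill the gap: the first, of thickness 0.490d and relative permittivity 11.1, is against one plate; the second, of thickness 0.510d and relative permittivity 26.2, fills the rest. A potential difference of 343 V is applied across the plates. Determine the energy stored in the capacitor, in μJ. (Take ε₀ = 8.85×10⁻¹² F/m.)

290 μJ

Stacked slabs ⇒ two capacitors in series, each with the full plate area.
C₁ = κ₁ε₀A/d₁ = 11.1 × 8.85×10⁻¹² × 3.90×10⁻³ / 5.39×10⁻⁵ = 7.11×10⁻⁹ F.
C₂ = κ₂ε₀A/d₂ = 26.2 × 8.85×10⁻¹² × 3.90×10⁻³ / 5.61×10⁻⁵ = 1.61×10⁻⁸ F.
C = (1/C₁ + 1/C₂)⁻¹ = 4.93×10⁻⁹ F.
U = ½CV² = ½ × 4.93×10⁻⁹ × (343)² = 2.90×10⁻⁴ J.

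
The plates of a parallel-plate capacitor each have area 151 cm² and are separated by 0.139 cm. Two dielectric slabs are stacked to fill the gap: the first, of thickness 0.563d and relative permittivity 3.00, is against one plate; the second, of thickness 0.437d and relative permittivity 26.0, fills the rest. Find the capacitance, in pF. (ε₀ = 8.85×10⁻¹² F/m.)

A = 151 cm² = 1.51×10⁻² m².
Stacked slabs ⇒ two capacitors in series, each with the full plate area.
C₁ = κ₁ε₀A/d₁ = 3.00 × 8.85×10⁻¹² × 1.51×10⁻² / 7.83×10⁻⁴ = 5.12×10⁻¹⁰ F.
C₂ = κ₂ε₀A/d₂ = 26.0 × 8.85×10⁻¹² × 1.51×10⁻² / 6.07×10⁻⁴ = 5.72×10⁻⁹ F.
C = (1/C₁ + 1/C₂)⁻¹ = 4.70×10⁻¹⁰ F.

470 pF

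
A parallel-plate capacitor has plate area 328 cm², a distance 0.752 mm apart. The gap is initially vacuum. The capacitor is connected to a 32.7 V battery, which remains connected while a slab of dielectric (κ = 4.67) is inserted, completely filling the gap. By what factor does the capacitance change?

C = κε₀A/d scales with κ, so C₂/C₁ = κ = 4.67.

C₂/C₁ ≈ 4.67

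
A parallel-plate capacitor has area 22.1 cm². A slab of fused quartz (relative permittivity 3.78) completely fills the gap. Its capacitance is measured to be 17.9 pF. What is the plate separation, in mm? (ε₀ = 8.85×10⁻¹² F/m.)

A = 22.1 cm² = 2.21×10⁻³ m².
d = κε₀A/C = 3.78 × 8.85×10⁻¹² × 2.21×10⁻³ / 1.79×10⁻¹¹ = 4.13×10⁻³ m.

4.13 mm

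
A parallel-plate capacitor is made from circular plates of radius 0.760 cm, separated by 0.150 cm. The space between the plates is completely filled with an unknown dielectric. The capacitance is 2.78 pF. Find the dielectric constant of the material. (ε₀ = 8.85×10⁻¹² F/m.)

A = π(0.760 cm)² = 1.81×10⁻⁴ m².
κ = Cd/(ε₀A) = 2.78×10⁻¹² × 1.50×10⁻³ / (8.85×10⁻¹² × 1.81×10⁻⁴) = 2.60.

κ ≈ 2.60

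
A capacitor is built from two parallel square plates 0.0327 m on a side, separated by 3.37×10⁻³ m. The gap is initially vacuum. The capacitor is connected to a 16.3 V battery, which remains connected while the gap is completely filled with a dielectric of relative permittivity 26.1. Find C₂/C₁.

C = κε₀A/d scales with κ, so C₂/C₁ = κ = 26.1.

26.1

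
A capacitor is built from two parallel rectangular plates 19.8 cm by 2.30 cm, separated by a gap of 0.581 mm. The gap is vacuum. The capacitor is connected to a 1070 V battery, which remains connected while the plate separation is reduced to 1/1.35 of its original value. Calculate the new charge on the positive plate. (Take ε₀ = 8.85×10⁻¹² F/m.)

A = 19.8 × 2.30 cm² = 4.55×10⁻³ m².
Initially C₁ = ε₀A/d = 8.85×10⁻¹² × 4.55×10⁻³ / 5.81×10⁻⁴ = 6.94×10⁻¹¹ F.
Q₁ = 7.42×10⁻⁸ C.
Battery connected ⇒ V is held fixed. C₂ = 1.35 C₁ and Q = CV, so Q₂/Q₁ = C₂/C₁ = 1.35.
Q₂ = 1.35 × 7.42×10⁻⁸ = 1.00×10⁻⁷ C.

Q ≈ 100 nC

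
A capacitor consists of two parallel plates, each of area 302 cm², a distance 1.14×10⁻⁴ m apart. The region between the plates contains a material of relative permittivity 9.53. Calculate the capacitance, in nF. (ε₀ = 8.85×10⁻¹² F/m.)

22.3 nF

A = 302 cm² = 3.02×10⁻² m².
C = κε₀A/d = 9.53 × 8.85×10⁻¹² × 3.02×10⁻² / 1.14×10⁻⁴ = 2.23×10⁻⁸ F.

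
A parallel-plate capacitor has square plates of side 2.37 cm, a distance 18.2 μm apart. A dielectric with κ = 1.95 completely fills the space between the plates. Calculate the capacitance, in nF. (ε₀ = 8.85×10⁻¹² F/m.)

C ≈ 0.533 nF

A = (2.37 cm)² = 5.62×10⁻⁴ m².
C = κε₀A/d = 1.95 × 8.85×10⁻¹² × 5.62×10⁻⁴ / 1.82×10⁻⁵ = 5.33×10⁻¹⁰ F.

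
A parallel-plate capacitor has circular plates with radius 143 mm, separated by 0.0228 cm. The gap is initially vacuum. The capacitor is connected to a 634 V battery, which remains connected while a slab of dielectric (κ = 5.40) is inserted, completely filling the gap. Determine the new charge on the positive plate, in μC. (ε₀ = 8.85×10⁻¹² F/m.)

A = π(143 mm)² = 6.42×10⁻² m².
Initially C₁ = ε₀A/d = 8.85×10⁻¹² × 6.42×10⁻² / 2.28×10⁻⁴ = 2.49×10⁻⁹ F.
Q₁ = 1.58×10⁻⁶ C.
Battery connected ⇒ V is held fixed. C₂ = 5.40 C₁ and Q = CV, so Q₂/Q₁ = C₂/C₁ = 5.40.
Q₂ = 5.40 × 1.58×10⁻⁶ = 8.54×10⁻⁶ C.

Q ≈ 8.54 μC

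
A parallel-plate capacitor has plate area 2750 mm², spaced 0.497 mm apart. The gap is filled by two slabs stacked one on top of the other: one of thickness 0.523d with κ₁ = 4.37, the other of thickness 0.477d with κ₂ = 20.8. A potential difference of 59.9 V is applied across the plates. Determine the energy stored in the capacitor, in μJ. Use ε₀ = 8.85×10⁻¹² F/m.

A = 2750 mm² = 2.75×10⁻³ m².
Stacked slabs ⇒ two capacitors in series, each with the full plate area.
C₁ = κ₁ε₀A/d₁ = 4.37 × 8.85×10⁻¹² × 2.75×10⁻³ / 2.60×10⁻⁴ = 4.09×10⁻¹⁰ F.
C₂ = κ₂ε₀A/d₂ = 20.8 × 8.85×10⁻¹² × 2.75×10⁻³ / 2.37×10⁻⁴ = 2.14×10⁻⁹ F.
C = (1/C₁ + 1/C₂)⁻¹ = 3.43×10⁻¹⁰ F.
U = ½CV² = ½ × 3.43×10⁻¹⁰ × (59.9)² = 6.16×10⁻⁷ J.

0.616 μJ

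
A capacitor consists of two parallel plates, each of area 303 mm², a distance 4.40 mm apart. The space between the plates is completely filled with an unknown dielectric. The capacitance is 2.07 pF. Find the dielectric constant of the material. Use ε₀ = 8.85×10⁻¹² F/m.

A = 303 mm² = 3.03×10⁻⁴ m².
κ = Cd/(ε₀A) = 2.07×10⁻¹² × 4.40×10⁻³ / (8.85×10⁻¹² × 3.03×10⁻⁴) = 3.40.

3.40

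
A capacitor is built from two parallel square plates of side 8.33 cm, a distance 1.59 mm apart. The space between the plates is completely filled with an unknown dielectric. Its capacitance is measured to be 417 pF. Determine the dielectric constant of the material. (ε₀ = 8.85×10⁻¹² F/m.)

κ ≈ 10.8

A = (8.33 cm)² = 6.94×10⁻³ m².
κ = Cd/(ε₀A) = 4.17×10⁻¹⁰ × 1.59×10⁻³ / (8.85×10⁻¹² × 6.94×10⁻³) = 10.8.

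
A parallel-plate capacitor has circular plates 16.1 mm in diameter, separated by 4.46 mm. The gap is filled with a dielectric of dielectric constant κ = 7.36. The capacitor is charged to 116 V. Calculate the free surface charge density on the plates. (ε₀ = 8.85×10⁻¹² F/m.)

A = π(16.1/2 mm)² = 2.04×10⁻⁴ m².
C = κε₀A/d = 7.36 × 8.85×10⁻¹² × 2.04×10⁻⁴ / 4.46×10⁻³ = 2.97×10⁻¹² F.
σ = Q/A = CV/A = 2.97×10⁻¹² × 116 / 2.04×10⁻⁴ = 1.69×10⁻⁶ C/m².

1.69 μC/m²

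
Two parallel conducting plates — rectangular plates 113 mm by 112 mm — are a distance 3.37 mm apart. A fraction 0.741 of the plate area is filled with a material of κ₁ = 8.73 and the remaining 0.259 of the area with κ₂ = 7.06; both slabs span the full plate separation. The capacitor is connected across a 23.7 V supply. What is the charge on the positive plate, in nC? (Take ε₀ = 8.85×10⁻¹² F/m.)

A = 113 × 112 mm² = 1.27×10⁻² m².
Side-by-side slabs ⇒ two capacitors in parallel, each spanning the full gap.
C₁ = κ₁ε₀A₁/d = 8.73 × 8.85×10⁻¹² × 9.38×10⁻³ / 3.37×10⁻³ = 2.15×10⁻¹⁰ F.
C₂ = κ₂ε₀A₂/d = 7.06 × 8.85×10⁻¹² × 3.28×10⁻³ / 3.37×10⁻³ = 6.08×10⁻¹¹ F.
C = C₁ + C₂ = 2.76×10⁻¹⁰ F.
Q = CV = 2.76×10⁻¹⁰ × 23.7 = 6.54×10⁻⁹ C.

Q ≈ 6.54 nC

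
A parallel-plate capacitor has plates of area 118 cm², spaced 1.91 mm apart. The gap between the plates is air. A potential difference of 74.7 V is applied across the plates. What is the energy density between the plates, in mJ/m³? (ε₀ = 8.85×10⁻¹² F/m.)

E = V/d = 74.7 / 1.91×10⁻³ = 3.91×10⁴ V/m.
u = ½ε₀E² = ½ × 8.85×10⁻¹² × (3.91×10⁴)² = 6.77×10⁻³ J/m³.

u ≈ 6.77 mJ/m³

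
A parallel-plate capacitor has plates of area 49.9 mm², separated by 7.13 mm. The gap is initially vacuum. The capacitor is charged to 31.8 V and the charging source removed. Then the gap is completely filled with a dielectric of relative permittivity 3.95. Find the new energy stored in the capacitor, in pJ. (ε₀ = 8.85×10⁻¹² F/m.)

A = 49.9 mm² = 4.99×10⁻⁵ m².
Initially C₁ = ε₀A/d = 8.85×10⁻¹² × 4.99×10⁻⁵ / 7.13×10⁻³ = 6.19×10⁻¹⁴ F.
U₁ = 3.13×10⁻¹¹ J.
Isolated ⇒ Q is held fixed. C₂ = 3.95 C₁ and U = Q²/(2C), so U₂/U₁ = C₁/C₂ = 0.253.
U₂ = 0.253 × 3.13×10⁻¹¹ = 7.93×10⁻¹² J.

7.93 pJ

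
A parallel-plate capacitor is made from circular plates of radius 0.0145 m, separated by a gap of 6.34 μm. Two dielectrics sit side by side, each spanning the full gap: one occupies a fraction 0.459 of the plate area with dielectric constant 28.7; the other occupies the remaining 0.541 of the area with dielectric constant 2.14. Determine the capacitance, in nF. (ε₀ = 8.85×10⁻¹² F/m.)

C ≈ 13.2 nF

A = π(0.0145 m)² = 6.61×10⁻⁴ m².
Side-by-side slabs ⇒ two capacitors in parallel, each spanning the full gap.
C₁ = κ₁ε₀A₁/d = 28.7 × 8.85×10⁻¹² × 3.03×10⁻⁴ / 6.34×10⁻⁶ = 1.21×10⁻⁸ F.
C₂ = κ₂ε₀A₂/d = 2.14 × 8.85×10⁻¹² × 3.57×10⁻⁴ / 6.34×10⁻⁶ = 1.07×10⁻⁹ F.
C = C₁ + C₂ = 1.32×10⁻⁸ F.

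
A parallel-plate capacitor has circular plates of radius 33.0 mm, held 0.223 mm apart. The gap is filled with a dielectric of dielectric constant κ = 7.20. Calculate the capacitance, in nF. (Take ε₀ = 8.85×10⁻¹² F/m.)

C ≈ 0.978 nF

A = π(33.0 mm)² = 3.42×10⁻³ m².
C = κε₀A/d = 7.20 × 8.85×10⁻¹² × 3.42×10⁻³ / 2.23×10⁻⁴ = 9.78×10⁻¹⁰ F.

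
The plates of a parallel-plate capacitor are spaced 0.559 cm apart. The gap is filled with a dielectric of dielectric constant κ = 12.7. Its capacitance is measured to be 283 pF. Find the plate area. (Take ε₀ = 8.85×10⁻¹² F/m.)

A = Cd/(κε₀) = 2.83×10⁻¹⁰ × 5.59×10⁻³ / (12.7 × 8.85×10⁻¹²) = 1.41×10⁻² m².

141 cm²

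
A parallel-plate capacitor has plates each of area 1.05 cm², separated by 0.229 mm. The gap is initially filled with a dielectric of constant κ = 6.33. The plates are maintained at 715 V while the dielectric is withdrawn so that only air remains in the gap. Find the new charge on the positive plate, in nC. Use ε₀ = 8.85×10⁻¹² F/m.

A = 1.05 cm² = 1.05×10⁻⁴ m².
Initially C₁ = κε₀A/d = 6.33 × 8.85×10⁻¹² × 1.05×10⁻⁴ / 2.29×10⁻⁴ = 2.57×10⁻¹¹ F.
Q₁ = 1.84×10⁻⁸ C.
Battery connected ⇒ V is held fixed. C₂ = 0.158 C₁ and Q = CV, so Q₂/Q₁ = C₂/C₁ = 0.158.
Q₂ = 0.158 × 1.84×10⁻⁸ = 2.90×10⁻⁹ C.

2.90 nC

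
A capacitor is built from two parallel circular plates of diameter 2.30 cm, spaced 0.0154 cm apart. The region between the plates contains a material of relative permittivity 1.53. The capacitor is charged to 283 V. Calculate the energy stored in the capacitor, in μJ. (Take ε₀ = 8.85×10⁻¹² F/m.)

U ≈ 1.46 μJ

A = π(2.30/2 cm)² = 4.15×10⁻⁴ m².
C = κε₀A/d = 1.53 × 8.85×10⁻¹² × 4.15×10⁻⁴ / 1.54×10⁻⁴ = 3.65×10⁻¹¹ F.
U = ½CV² = ½ × 3.65×10⁻¹¹ × (283)² = 1.46×10⁻⁶ J.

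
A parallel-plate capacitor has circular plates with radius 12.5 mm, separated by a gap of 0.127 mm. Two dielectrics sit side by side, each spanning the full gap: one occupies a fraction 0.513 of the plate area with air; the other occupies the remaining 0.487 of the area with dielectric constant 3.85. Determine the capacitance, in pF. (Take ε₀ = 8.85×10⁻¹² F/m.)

A = π(12.5 mm)² = 4.91×10⁻⁴ m².
Side-by-side slabs ⇒ two capacitors in parallel, each spanning the full gap.
C₁ = κ₁ε₀A₁/d = 1.00 × 8.85×10⁻¹² × 2.52×10⁻⁴ / 1.27×10⁻⁴ = 1.75×10⁻¹¹ F.
C₂ = κ₂ε₀A₂/d = 3.85 × 8.85×10⁻¹² × 2.39×10⁻⁴ / 1.27×10⁻⁴ = 6.41×10⁻¹¹ F.
C = C₁ + C₂ = 8.17×10⁻¹¹ F.

C ≈ 81.7 pF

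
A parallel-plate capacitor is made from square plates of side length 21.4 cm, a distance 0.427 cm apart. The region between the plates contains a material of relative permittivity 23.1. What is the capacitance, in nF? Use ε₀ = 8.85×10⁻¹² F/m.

C ≈ 2.19 nF

A = (21.4 cm)² = 4.58×10⁻² m².
C = κε₀A/d = 23.1 × 8.85×10⁻¹² × 4.58×10⁻² / 4.27×10⁻³ = 2.19×10⁻⁹ F.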